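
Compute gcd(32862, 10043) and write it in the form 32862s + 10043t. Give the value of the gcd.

1

Euclidean algorithm:
32862 = 3*10043 + 2733
10043 = 3*2733 + 1844
2733 = 1*1844 + 889
1844 = 2*889 + 66
889 = 13*66 + 31
66 = 2*31 + 4
31 = 7*4 + 3
4 = 1*3 + 1
3 = 3*1 + 0
gcd(32862, 10043) = 1.
Back-substituting:
1 = 4 − 3
1 = −31 + 8·4
1 = 8·66 − 17·31
1 = −17·889 + 229·66
1 = 229·1844 − 475·889
1 = −475·2733 + 704·1844
1 = 704·10043 − 2587·2733
1 = −2587·32862 + 8465·10043
So 1 = (-2587)·32862 + (8465)·10043.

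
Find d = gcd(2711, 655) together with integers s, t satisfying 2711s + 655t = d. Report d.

Repeated division:
2711 = 4×655 + 91
655 = 7×91 + 18
91 = 5×18 + 1
18 = 18×1 + 0
gcd(2711, 655) = 1.
Working backward:
1 = 91 − 5·18
1 = −5·655 + 36·91
1 = 36·2711 − 149·655
So 1 = (36)·2711 + (-149)·655.

1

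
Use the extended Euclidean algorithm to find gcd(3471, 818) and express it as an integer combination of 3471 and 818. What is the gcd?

1

Apply Euclid's algorithm to 3471 and 818:
3471 = 4×818 + 199
818 = 4×199 + 22
199 = 9×22 + 1
22 = 22×1 + 0
gcd(3471, 818) = 1.
Working backward:
1 = 199 − 9·22
1 = −9·818 + 37·199
1 = 37·3471 − 157·818
So 1 = (37)·3471 + (-157)·818.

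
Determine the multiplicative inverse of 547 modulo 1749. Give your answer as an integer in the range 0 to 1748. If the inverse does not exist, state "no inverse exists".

502

Apply the Euclidean algorithm to 1749 and 547:
1749 = 3*547 + 108
547 = 5*108 + 7
108 = 15*7 + 3
7 = 2*3 + 1
3 = 3*1 + 0
The gcd is 1. Working backward:
1 = 7 − 2·3
1 = −2·108 + 31·7
1 = 31·547 − 157·108
1 = −157·1749 + 502·547
So 547·502 ≡ 1 (mod 1749).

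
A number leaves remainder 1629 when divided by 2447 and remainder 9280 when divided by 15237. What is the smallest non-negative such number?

Write x = 1629 + 2447·k. Then 2447·k ≡ 9280 − 1629 ≡ 7651 (mod 15237).
Need 2447⁻¹ mod 15237. Extended Euclid on (15237, 2447):
15237 = 6*2447 + 555
2447 = 4*555 + 227
555 = 2*227 + 101
227 = 2*101 + 25
101 = 4*25 + 1
25 = 25*1 + 0
Back-substitute:
1 = 101 − 4·25
1 = −4·227 + 9·101
1 = 9·555 − 22·227
1 = −22·2447 + 97·555
1 = 97·15237 − 604·2447
2447⁻¹ ≡ 14633 (mod 15237), so k ≡ 14633·7651 ≡ 10844 (mod 15237).
x = 1629 + 2447·10844 = 26536897.

26536897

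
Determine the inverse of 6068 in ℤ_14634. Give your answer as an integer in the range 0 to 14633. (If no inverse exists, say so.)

no inverse exists

Euclidean algorithm on 14634, 6068:
14634 = 2·6068 + 2498
6068 = 2·2498 + 1072
2498 = 2·1072 + 354
1072 = 3·354 + 10
354 = 35·10 + 4
10 = 2·4 + 2
4 = 2·2 + 0
The gcd is 2, not 1, hence no inverse exists.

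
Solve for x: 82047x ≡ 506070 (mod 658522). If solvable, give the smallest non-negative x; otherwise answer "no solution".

First find gcd(82047, 658522):
658522 = 8·82047 + 2146
82047 = 38·2146 + 499
2146 = 4·499 + 150
499 = 3·150 + 49
150 = 3·49 + 3
49 = 16·3 + 1
3 = 3·1 + 0
gcd = 1, so a unique solution mod 658522 exists.
Back-substitute for the Bézout coefficients:
1 = 49 − 16·3
1 = −16·150 + 49·49
1 = 49·499 − 163·150
1 = −163·2146 + 701·499
1 = 701·82047 − 26801·2146
1 = −26801·658522 + 215109·82047
So 82047·(215109) ≡ 1 (mod 658522), giving 82047⁻¹ ≡ 215109.
x ≡ 82047⁻¹·506070 ≡ 215109·506070 ≡ 598332 (mod 658522).

598332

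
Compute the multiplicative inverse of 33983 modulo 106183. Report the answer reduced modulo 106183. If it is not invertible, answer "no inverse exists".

Run Euclid on (106183, 33983):
106183 = 3×33983 + 4234
33983 = 8×4234 + 111
4234 = 38×111 + 16
111 = 6×16 + 15
16 = 1×15 + 1
15 = 15×1 + 0
Since gcd(33983, 106183) = 1, back-substitute to write 1 as a combination:
1 = 16 − 15
1 = −111 + 7·16
1 = 7·4234 − 267·111
1 = −267·33983 + 2143·4234
1 = 2143·106183 − 6696·33983
So 33983·(-6696) ≡ 1 (mod 106183), and -6696 ≡ 99487 (mod 106183).

99487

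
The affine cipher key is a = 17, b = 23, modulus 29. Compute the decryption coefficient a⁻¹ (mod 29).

12

gcd(29, 17) by repeated division:
29 = 1×17 + 12
17 = 1×12 + 5
12 = 2×5 + 2
5 = 2×2 + 1
2 = 2×1 + 0
The gcd is 1. Working backward:
1 = 5 − 2·2
1 = −2·12 + 5·5
1 = 5·17 − 7·12
1 = −7·29 + 12·17
So 17·12 ≡ 1 (mod 29).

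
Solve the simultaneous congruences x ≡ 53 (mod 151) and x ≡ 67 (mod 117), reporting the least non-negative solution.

12586

Write x = 53 + 151·k. Then 151·k ≡ 67 − 53 ≡ 14 (mod 117).
Need 151⁻¹ mod 117. Extended Euclid on (117, 34):
117 = 3·34 + 15
34 = 2·15 + 4
15 = 3·4 + 3
4 = 1·3 + 1
3 = 3·1 + 0
Back-substitute:
1 = 4 − 3
1 = −15 + 4·4
1 = 4·34 − 9·15
1 = −9·117 + 31·34
151⁻¹ ≡ 31 (mod 117), so k ≡ 31·14 ≡ 83 (mod 117).
x = 53 + 151·83 = 12586.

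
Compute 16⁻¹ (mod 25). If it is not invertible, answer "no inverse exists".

11

gcd(25, 16) by repeated division:
25 = 1×16 + 9
16 = 1×9 + 7
9 = 1×7 + 2
7 = 3×2 + 1
2 = 2×1 + 0
The gcd is 1. Working backward:
1 = 7 − 3·2
1 = −3·9 + 4·7
1 = 4·16 − 7·9
1 = −7·25 + 11·16
So 16·11 ≡ 1 (mod 25).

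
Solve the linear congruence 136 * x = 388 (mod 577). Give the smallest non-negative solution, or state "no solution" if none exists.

First find gcd(136, 577):
577 = 4×136 + 33
136 = 4×33 + 4
33 = 8×4 + 1
4 = 4×1 + 0
gcd = 1, so a unique solution mod 577 exists.
Back-substitute for the Bézout coefficients:
1 = 33 − 8·4
1 = −8·136 + 33·33
1 = 33·577 − 140·136
So 136·(-140) ≡ 1 (mod 577), giving 136⁻¹ ≡ 437.
x ≡ 136⁻¹·388 ≡ 437·388 ≡ 495 (mod 577).

495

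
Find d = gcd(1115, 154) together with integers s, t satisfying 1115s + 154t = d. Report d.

1

Repeated division:
1115 = 7·154 + 37
154 = 4·37 + 6
37 = 6·6 + 1
6 = 6·1 + 0
gcd(1115, 154) = 1.
Working backward:
1 = 37 − 6·6
1 = −6·154 + 25·37
1 = 25·1115 − 181·154
So 1 = (25)·1115 + (-181)·154.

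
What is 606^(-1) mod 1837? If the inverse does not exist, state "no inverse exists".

gcd(1837, 606) by repeated division:
1837 = 3*606 + 19
606 = 31*19 + 17
19 = 1*17 + 2
17 = 8*2 + 1
2 = 2*1 + 0
The gcd is 1. Working backward:
1 = 17 − 8·2
1 = −8·19 + 9·17
1 = 9·606 − 287·19
1 = −287·1837 + 870·606
So 606·870 ≡ 1 (mod 1837).

870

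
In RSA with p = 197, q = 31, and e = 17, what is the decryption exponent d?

3113

φ(n) = (p−1)(q−1) = 196·30 = 5880.
Need d with 17·d ≡ 1 (mod 5880). Apply the extended Euclidean algorithm:
5880 = 345·17 + 15
17 = 1·15 + 2
15 = 7·2 + 1
2 = 2·1 + 0
Back-substitute:
1 = 15 − 7·2
1 = −7·17 + 8·15
1 = 8·5880 − 2767·17
So 17·(-2767) ≡ 1 (mod 5880), hence d ≡ -2767 ≡ 3113 (mod 5880).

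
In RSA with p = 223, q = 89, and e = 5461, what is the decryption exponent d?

φ(n) = (p−1)(q−1) = 222·88 = 19536.
Need d with 5461·d ≡ 1 (mod 19536). Apply the extended Euclidean algorithm:
19536 = 3×5461 + 3153
5461 = 1×3153 + 2308
3153 = 1×2308 + 845
2308 = 2×845 + 618
845 = 1×618 + 227
618 = 2×227 + 164
227 = 1×164 + 63
164 = 2×63 + 38
63 = 1×38 + 25
38 = 1×25 + 13
25 = 1×13 + 12
13 = 1×12 + 1
12 = 12×1 + 0
Back-substitute:
1 = 13 − 12
1 = −25 + 2·13
1 = 2·38 − 3·25
1 = −3·63 + 5·38
1 = 5·164 − 13·63
1 = −13·227 + 18·164
1 = 18·618 − 49·227
1 = −49·845 + 67·618
1 = 67·2308 − 183·845
1 = −183·3153 + 250·2308
1 = 250·5461 − 433·3153
1 = −433·19536 + 1549·5461
So 5461·1549 ≡ 1 (mod 19536), hence d = 1549.

1549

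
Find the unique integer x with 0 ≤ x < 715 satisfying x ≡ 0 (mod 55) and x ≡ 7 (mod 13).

605

Write x = 0 + 55·k. Then 55·k ≡ 7 − 0 ≡ 7 (mod 13).
Need 55⁻¹ mod 13. Extended Euclid on (13, 3):
13 = 4*3 + 1
3 = 3*1 + 0
Back-substitute:
1 = 13 − 4·3
55⁻¹ ≡ 9 (mod 13), so k ≡ 9·7 ≡ 11 (mod 13).
x = 0 + 55·11 = 605.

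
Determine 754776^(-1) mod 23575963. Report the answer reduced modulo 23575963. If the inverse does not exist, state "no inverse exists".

1539202

Extended Euclidean algorithm:
23575963 = 31·754776 + 177907
754776 = 4·177907 + 43148
177907 = 4·43148 + 5315
43148 = 8·5315 + 628
5315 = 8·628 + 291
628 = 2·291 + 46
291 = 6·46 + 15
46 = 3·15 + 1
15 = 15·1 + 0
Since gcd(754776, 23575963) = 1, back-substitute to write 1 as a combination:
1 = 46 − 3·15
1 = −3·291 + 19·46
1 = 19·628 − 41·291
1 = −41·5315 + 347·628
1 = 347·43148 − 2817·5315
1 = −2817·177907 + 11615·43148
1 = 11615·754776 − 49277·177907
1 = −49277·23575963 + 1539202·754776
So 754776·1539202 ≡ 1 (mod 23575963).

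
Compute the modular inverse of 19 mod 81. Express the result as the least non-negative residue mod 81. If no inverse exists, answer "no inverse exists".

Run Euclid on (81, 19):
81 = 4×19 + 5
19 = 3×5 + 4
5 = 1×4 + 1
4 = 4×1 + 0
Since gcd(19, 81) = 1, back-substitute to write 1 as a combination:
1 = 5 − 4
1 = −19 + 4·5
1 = 4·81 − 17·19
Thus 19·(-17) ≡ 1 (mod 81); reducing, -17 mod 81 = 64.

64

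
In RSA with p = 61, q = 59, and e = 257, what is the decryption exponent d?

φ(n) = (p−1)(q−1) = 60·58 = 3480.
Need d with 257·d ≡ 1 (mod 3480). Apply the extended Euclidean algorithm:
3480 = 13·257 + 139
257 = 1·139 + 118
139 = 1·118 + 21
118 = 5·21 + 13
21 = 1·13 + 8
13 = 1·8 + 5
8 = 1·5 + 3
5 = 1·3 + 2
3 = 1·2 + 1
2 = 2·1 + 0
Back-substitute:
1 = 3 − 2
1 = −5 + 2·3
1 = 2·8 − 3·5
1 = −3·13 + 5·8
1 = 5·21 − 8·13
1 = −8·118 + 45·21
1 = 45·139 − 53·118
1 = −53·257 + 98·139
1 = 98·3480 − 1327·257
So 257·(-1327) ≡ 1 (mod 3480), hence d ≡ -1327 ≡ 2153 (mod 3480).

2153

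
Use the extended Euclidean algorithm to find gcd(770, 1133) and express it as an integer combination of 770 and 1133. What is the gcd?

Euclidean algorithm:
1133 = 1×770 + 363
770 = 2×363 + 44
363 = 8×44 + 11
44 = 4×11 + 0
gcd(770, 1133) = 11.
Working backward:
11 = 363 − 8·44
11 = −8·770 + 17·363
11 = 17·1133 − 25·770
So 11 = (17)·1133 + (-25)·770.

11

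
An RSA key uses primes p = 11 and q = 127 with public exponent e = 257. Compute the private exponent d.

353

φ(n) = (p−1)(q−1) = 10·126 = 1260.
Need d with 257·d ≡ 1 (mod 1260). Apply the extended Euclidean algorithm:
1260 = 4×257 + 232
257 = 1×232 + 25
232 = 9×25 + 7
25 = 3×7 + 4
7 = 1×4 + 3
4 = 1×3 + 1
3 = 3×1 + 0
Back-substitute:
1 = 4 − 3
1 = −7 + 2·4
1 = 2·25 − 7·7
1 = −7·232 + 65·25
1 = 65·257 − 72·232
1 = −72·1260 + 353·257
So 257·353 ≡ 1 (mod 1260), hence d = 353.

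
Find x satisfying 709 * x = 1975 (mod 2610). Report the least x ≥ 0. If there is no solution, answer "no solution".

1825

First find gcd(709, 2610):
2610 = 3·709 + 483
709 = 1·483 + 226
483 = 2·226 + 31
226 = 7·31 + 9
31 = 3·9 + 4
9 = 2·4 + 1
4 = 4·1 + 0
gcd = 1, so a unique solution mod 2610 exists.
Back-substitute for the Bézout coefficients:
1 = 9 − 2·4
1 = −2·31 + 7·9
1 = 7·226 − 51·31
1 = −51·483 + 109·226
1 = 109·709 − 160·483
1 = −160·2610 + 589·709
So 709·(589) ≡ 1 (mod 2610), giving 709⁻¹ ≡ 589.
x ≡ 709⁻¹·1975 ≡ 589·1975 ≡ 1825 (mod 2610).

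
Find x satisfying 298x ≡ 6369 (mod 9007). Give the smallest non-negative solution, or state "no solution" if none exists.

8575

First find gcd(298, 9007):
9007 = 30·298 + 67
298 = 4·67 + 30
67 = 2·30 + 7
30 = 4·7 + 2
7 = 3·2 + 1
2 = 2·1 + 0
gcd = 1, so a unique solution mod 9007 exists.
Back-substitute for the Bézout coefficients:
1 = 7 − 3·2
1 = −3·30 + 13·7
1 = 13·67 − 29·30
1 = −29·298 + 129·67
1 = 129·9007 − 3899·298
So 298·(-3899) ≡ 1 (mod 9007), giving 298⁻¹ ≡ 5108.
x ≡ 298⁻¹·6369 ≡ 5108·6369 ≡ 8575 (mod 9007).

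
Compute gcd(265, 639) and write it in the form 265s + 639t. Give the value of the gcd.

Repeated division:
639 = 2*265 + 109
265 = 2*109 + 47
109 = 2*47 + 15
47 = 3*15 + 2
15 = 7*2 + 1
2 = 2*1 + 0
gcd(265, 639) = 1.
Working backward:
1 = 15 − 7·2
1 = −7·47 + 22·15
1 = 22·109 − 51·47
1 = −51·265 + 124·109
1 = 124·639 − 299·265
So 1 = (124)·639 + (-299)·265.

1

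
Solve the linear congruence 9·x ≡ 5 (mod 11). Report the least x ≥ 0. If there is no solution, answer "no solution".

First find gcd(9, 11):
11 = 1×9 + 2
9 = 4×2 + 1
2 = 2×1 + 0
gcd = 1, so a unique solution mod 11 exists.
Back-substitute for the Bézout coefficients:
1 = 9 − 4·2
1 = −4·11 + 5·9
So 9·(5) ≡ 1 (mod 11), giving 9⁻¹ ≡ 5.
x ≡ 9⁻¹·5 ≡ 5·5 ≡ 3 (mod 11).

3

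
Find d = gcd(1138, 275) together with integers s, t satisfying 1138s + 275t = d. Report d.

Apply Euclid's algorithm to 1138 and 275:
1138 = 4×275 + 38
275 = 7×38 + 9
38 = 4×9 + 2
9 = 4×2 + 1
2 = 2×1 + 0
gcd(1138, 275) = 1.
Express as a combination:
1 = 9 − 4·2
1 = −4·38 + 17·9
1 = 17·275 − 123·38
1 = −123·1138 + 509·275
So 1 = (-123)·1138 + (509)·275.

1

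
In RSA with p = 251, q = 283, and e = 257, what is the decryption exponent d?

φ(n) = (p−1)(q−1) = 250·282 = 70500.
Need d with 257·d ≡ 1 (mod 70500). Apply the extended Euclidean algorithm:
70500 = 274×257 + 82
257 = 3×82 + 11
82 = 7×11 + 5
11 = 2×5 + 1
5 = 5×1 + 0
Back-substitute:
1 = 11 − 2·5
1 = −2·82 + 15·11
1 = 15·257 − 47·82
1 = −47·70500 + 12893·257
So 257·12893 ≡ 1 (mod 70500), hence d = 12893.

12893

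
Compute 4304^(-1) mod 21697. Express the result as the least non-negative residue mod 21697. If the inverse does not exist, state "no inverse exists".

gcd(21697, 4304) by repeated division:
21697 = 5×4304 + 177
4304 = 24×177 + 56
177 = 3×56 + 9
56 = 6×9 + 2
9 = 4×2 + 1
2 = 2×1 + 0
Since gcd(4304, 21697) = 1, back-substitute to write 1 as a combination:
1 = 9 − 4·2
1 = −4·56 + 25·9
1 = 25·177 − 79·56
1 = −79·4304 + 1921·177
1 = 1921·21697 − 9684·4304
Thus 4304·(-9684) ≡ 1 (mod 21697); reducing, -9684 mod 21697 = 12013.

12013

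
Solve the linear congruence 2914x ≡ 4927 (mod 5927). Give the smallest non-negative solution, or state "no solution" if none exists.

First find gcd(2914, 5927):
5927 = 2×2914 + 99
2914 = 29×99 + 43
99 = 2×43 + 13
43 = 3×13 + 4
13 = 3×4 + 1
4 = 4×1 + 0
gcd = 1, so a unique solution mod 5927 exists.
Back-substitute for the Bézout coefficients:
1 = 13 − 3·4
1 = −3·43 + 10·13
1 = 10·99 − 23·43
1 = −23·2914 + 677·99
1 = 677·5927 − 1377·2914
So 2914·(-1377) ≡ 1 (mod 5927), giving 2914⁻¹ ≡ 4550.
x ≡ 2914⁻¹·4927 ≡ 4550·4927 ≡ 1936 (mod 5927).

1936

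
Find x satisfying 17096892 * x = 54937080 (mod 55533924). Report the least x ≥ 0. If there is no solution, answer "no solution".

First find gcd(17096892, 55533924):
55533924 = 3×17096892 + 4243248
17096892 = 4×4243248 + 123900
4243248 = 34×123900 + 30648
123900 = 4×30648 + 1308
30648 = 23×1308 + 564
1308 = 2×564 + 180
564 = 3×180 + 24
180 = 7×24 + 12
24 = 2×12 + 0
gcd = 12 and 12 | 54937080, so solutions exist. Divide through by 12: 1424741x ≡ 4578090 (mod 4627827).
Now find 1424741⁻¹ mod 4627827:
4627827 = 3·1424741 + 353604
1424741 = 4·353604 + 10325
353604 = 34·10325 + 2554
10325 = 4·2554 + 109
2554 = 23·109 + 47
109 = 2·47 + 15
47 = 3·15 + 2
15 = 7·2 + 1
2 = 2·1 + 0
Back-substitute:
1 = 15 − 7·2
1 = −7·47 + 22·15
1 = 22·109 − 51·47
1 = −51·2554 + 1195·109
1 = 1195·10325 − 4831·2554
1 = −4831·353604 + 165449·10325
1 = 165449·1424741 − 666627·353604
1 = −666627·4627827 + 2165330·1424741
So 1424741⁻¹ ≡ 2165330 (mod 4627827).
Then x ≡ 2165330·4578090 ≡ 1771734 (mod 4627827); the smallest non-negative solution is x = 1771734.

1771734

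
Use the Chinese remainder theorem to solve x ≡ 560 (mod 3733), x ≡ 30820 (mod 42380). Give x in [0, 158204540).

Write x = 560 + 3733·k. Then 3733·k ≡ 30820 − 560 ≡ 30260 (mod 42380).
Need 3733⁻¹ mod 42380. Extended Euclid on (42380, 3733):
42380 = 11·3733 + 1317
3733 = 2·1317 + 1099
1317 = 1·1099 + 218
1099 = 5·218 + 9
218 = 24·9 + 2
9 = 4·2 + 1
2 = 2·1 + 0
Back-substitute:
1 = 9 − 4·2
1 = −4·218 + 97·9
1 = 97·1099 − 489·218
1 = −489·1317 + 586·1099
1 = 586·3733 − 1661·1317
1 = −1661·42380 + 18857·3733
3733⁻¹ ≡ 18857 (mod 42380), so k ≡ 18857·30260 ≡ 8500 (mod 42380).
x = 560 + 3733·8500 = 31731060.

31731060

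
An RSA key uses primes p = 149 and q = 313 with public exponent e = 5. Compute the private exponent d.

φ(n) = (p−1)(q−1) = 148·312 = 46176.
Need d with 5·d ≡ 1 (mod 46176). Apply the extended Euclidean algorithm:
46176 = 9235*5 + 1
5 = 5*1 + 0
Back-substitute:
1 = 46176 − 9235·5
So 5·(-9235) ≡ 1 (mod 46176), hence d ≡ -9235 ≡ 36941 (mod 46176).

36941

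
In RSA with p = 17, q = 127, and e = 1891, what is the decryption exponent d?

1387

φ(n) = (p−1)(q−1) = 16·126 = 2016.
Need d with 1891·d ≡ 1 (mod 2016). Apply the extended Euclidean algorithm:
2016 = 1×1891 + 125
1891 = 15×125 + 16
125 = 7×16 + 13
16 = 1×13 + 3
13 = 4×3 + 1
3 = 3×1 + 0
Back-substitute:
1 = 13 − 4·3
1 = −4·16 + 5·13
1 = 5·125 − 39·16
1 = −39·1891 + 590·125
1 = 590·2016 − 629·1891
So 1891·(-629) ≡ 1 (mod 2016), hence d ≡ -629 ≡ 1387 (mod 2016).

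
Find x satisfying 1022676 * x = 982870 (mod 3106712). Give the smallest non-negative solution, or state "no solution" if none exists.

no solution

gcd(1022676, 3106712):
3106712 = 3*1022676 + 38684
1022676 = 26*38684 + 16892
38684 = 2*16892 + 4900
16892 = 3*4900 + 2192
4900 = 2*2192 + 516
2192 = 4*516 + 128
516 = 4*128 + 4
128 = 32*4 + 0
gcd = 4, but 4 ∤ 982870, so the congruence has no solution.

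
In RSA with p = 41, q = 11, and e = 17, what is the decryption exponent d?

φ(n) = (p−1)(q−1) = 40·10 = 400.
Need d with 17·d ≡ 1 (mod 400). Apply the extended Euclidean algorithm:
400 = 23*17 + 9
17 = 1*9 + 8
9 = 1*8 + 1
8 = 8*1 + 0
Back-substitute:
1 = 9 − 8
1 = −17 + 2·9
1 = 2·400 − 47·17
So 17·(-47) ≡ 1 (mod 400), hence d ≡ -47 ≡ 353 (mod 400).

353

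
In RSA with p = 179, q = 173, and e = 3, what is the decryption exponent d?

φ(n) = (p−1)(q−1) = 178·172 = 30616.
Need d with 3·d ≡ 1 (mod 30616). Apply the extended Euclidean algorithm:
30616 = 10205×3 + 1
3 = 3×1 + 0
Back-substitute:
1 = 30616 − 10205·3
So 3·(-10205) ≡ 1 (mod 30616), hence d ≡ -10205 ≡ 20411 (mod 30616).

20411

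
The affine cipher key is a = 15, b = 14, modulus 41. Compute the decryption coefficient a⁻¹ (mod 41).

11

Extended Euclidean algorithm:
41 = 2*15 + 11
15 = 1*11 + 4
11 = 2*4 + 3
4 = 1*3 + 1
3 = 3*1 + 0
Since gcd(15, 41) = 1, back-substitute to write 1 as a combination:
1 = 4 − 3
1 = −11 + 3·4
1 = 3·15 − 4·11
1 = −4·41 + 11·15
So 15·11 ≡ 1 (mod 41).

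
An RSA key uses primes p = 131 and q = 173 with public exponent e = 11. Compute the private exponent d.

φ(n) = (p−1)(q−1) = 130·172 = 22360.
Need d with 11·d ≡ 1 (mod 22360). Apply the extended Euclidean algorithm:
22360 = 2032*11 + 8
11 = 1*8 + 3
8 = 2*3 + 2
3 = 1*2 + 1
2 = 2*1 + 0
Back-substitute:
1 = 3 − 2
1 = −8 + 3·3
1 = 3·11 − 4·8
1 = −4·22360 + 8131·11
So 11·8131 ≡ 1 (mod 22360), hence d = 8131.

8131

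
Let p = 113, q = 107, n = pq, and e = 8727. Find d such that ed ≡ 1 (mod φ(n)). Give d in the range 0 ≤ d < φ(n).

φ(n) = (p−1)(q−1) = 112·106 = 11872.
Need d with 8727·d ≡ 1 (mod 11872). Apply the extended Euclidean algorithm:
11872 = 1×8727 + 3145
8727 = 2×3145 + 2437
3145 = 1×2437 + 708
2437 = 3×708 + 313
708 = 2×313 + 82
313 = 3×82 + 67
82 = 1×67 + 15
67 = 4×15 + 7
15 = 2×7 + 1
7 = 7×1 + 0
Back-substitute:
1 = 15 − 2·7
1 = −2·67 + 9·15
1 = 9·82 − 11·67
1 = −11·313 + 42·82
1 = 42·708 − 95·313
1 = −95·2437 + 327·708
1 = 327·3145 − 422·2437
1 = −422·8727 + 1171·3145
1 = 1171·11872 − 1593·8727
So 8727·(-1593) ≡ 1 (mod 11872), hence d ≡ -1593 ≡ 10279 (mod 11872).

10279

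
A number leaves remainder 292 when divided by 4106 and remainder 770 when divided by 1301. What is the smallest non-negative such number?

4299274

Write x = 292 + 4106·k. Then 4106·k ≡ 770 − 292 ≡ 478 (mod 1301).
Need 4106⁻¹ mod 1301. Extended Euclid on (1301, 203):
1301 = 6×203 + 83
203 = 2×83 + 37
83 = 2×37 + 9
37 = 4×9 + 1
9 = 9×1 + 0
Back-substitute:
1 = 37 − 4·9
1 = −4·83 + 9·37
1 = 9·203 − 22·83
1 = −22·1301 + 141·203
4106⁻¹ ≡ 141 (mod 1301), so k ≡ 141·478 ≡ 1047 (mod 1301).
x = 292 + 4106·1047 = 4299274.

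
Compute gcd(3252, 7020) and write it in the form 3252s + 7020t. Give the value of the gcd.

12

Repeated division:
7020 = 2×3252 + 516
3252 = 6×516 + 156
516 = 3×156 + 48
156 = 3×48 + 12
48 = 4×12 + 0
gcd(3252, 7020) = 12.
Working backward:
12 = 156 − 3·48
12 = −3·516 + 10·156
12 = 10·3252 − 63·516
12 = −63·7020 + 136·3252
So 12 = (-63)·7020 + (136)·3252.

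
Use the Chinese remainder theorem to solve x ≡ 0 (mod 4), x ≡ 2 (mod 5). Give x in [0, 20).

Write x = 0 + 4·k. Then 4·k ≡ 2 − 0 ≡ 2 (mod 5).
Need 4⁻¹ mod 5. Extended Euclid on (5, 4):
5 = 1×4 + 1
4 = 4×1 + 0
Back-substitute:
1 = 5 − 4
4⁻¹ ≡ 4 (mod 5), so k ≡ 4·2 ≡ 3 (mod 5).
x = 0 + 4·3 = 12.

12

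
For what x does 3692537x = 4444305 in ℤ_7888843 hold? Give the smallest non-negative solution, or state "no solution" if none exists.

First find gcd(3692537, 7888843):
7888843 = 2·3692537 + 503769
3692537 = 7·503769 + 166154
503769 = 3·166154 + 5307
166154 = 31·5307 + 1637
5307 = 3·1637 + 396
1637 = 4·396 + 53
396 = 7·53 + 25
53 = 2·25 + 3
25 = 8·3 + 1
3 = 3·1 + 0
gcd = 1, so a unique solution mod 7888843 exists.
Back-substitute for the Bézout coefficients:
1 = 25 − 8·3
1 = −8·53 + 17·25
1 = 17·396 − 127·53
1 = −127·1637 + 525·396
1 = 525·5307 − 1702·1637
1 = −1702·166154 + 53287·5307
1 = 53287·503769 − 161563·166154
1 = −161563·3692537 + 1184228·503769
1 = 1184228·7888843 − 2530019·3692537
So 3692537·(-2530019) ≡ 1 (mod 7888843), giving 3692537⁻¹ ≡ 5358824.
x ≡ 3692537⁻¹·4444305 ≡ 5358824·4444305 ≡ 4834866 (mod 7888843).

4834866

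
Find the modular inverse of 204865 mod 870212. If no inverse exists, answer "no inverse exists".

821945

gcd(870212, 204865) by repeated division:
870212 = 4·204865 + 50752
204865 = 4·50752 + 1857
50752 = 27·1857 + 613
1857 = 3·613 + 18
613 = 34·18 + 1
18 = 18·1 + 0
The gcd is 1. Working backward:
1 = 613 − 34·18
1 = −34·1857 + 103·613
1 = 103·50752 − 2815·1857
1 = −2815·204865 + 11363·50752
1 = 11363·870212 − 48267·204865
Thus 204865·(-48267) ≡ 1 (mod 870212); reducing, -48267 mod 870212 = 821945.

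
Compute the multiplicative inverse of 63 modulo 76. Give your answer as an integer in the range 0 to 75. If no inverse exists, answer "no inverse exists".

gcd(76, 63) by repeated division:
76 = 1·63 + 13
63 = 4·13 + 11
13 = 1·11 + 2
11 = 5·2 + 1
2 = 2·1 + 0
The gcd is 1. Working backward:
1 = 11 − 5·2
1 = −5·13 + 6·11
1 = 6·63 − 29·13
1 = −29·76 + 35·63
So 63·35 ≡ 1 (mod 76).

35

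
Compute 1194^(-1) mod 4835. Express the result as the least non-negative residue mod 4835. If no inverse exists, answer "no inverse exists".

Extended Euclidean algorithm:
4835 = 4×1194 + 59
1194 = 20×59 + 14
59 = 4×14 + 3
14 = 4×3 + 2
3 = 1×2 + 1
2 = 2×1 + 0
Since gcd(1194, 4835) = 1, back-substitute to write 1 as a combination:
1 = 3 − 2
1 = −14 + 5·3
1 = 5·59 − 21·14
1 = −21·1194 + 425·59
1 = 425·4835 − 1721·1194
Thus 1194·(-1721) ≡ 1 (mod 4835); reducing, -1721 mod 4835 = 3114.

3114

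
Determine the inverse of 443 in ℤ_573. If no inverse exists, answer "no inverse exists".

Extended Euclidean algorithm:
573 = 1×443 + 130
443 = 3×130 + 53
130 = 2×53 + 24
53 = 2×24 + 5
24 = 4×5 + 4
5 = 1×4 + 1
4 = 4×1 + 0
The gcd is 1. Working backward:
1 = 5 − 4
1 = −24 + 5·5
1 = 5·53 − 11·24
1 = −11·130 + 27·53
1 = 27·443 − 92·130
1 = −92·573 + 119·443
So 443·119 ≡ 1 (mod 573).

119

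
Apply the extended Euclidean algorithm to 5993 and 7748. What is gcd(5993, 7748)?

13

Euclidean algorithm:
7748 = 1*5993 + 1755
5993 = 3*1755 + 728
1755 = 2*728 + 299
728 = 2*299 + 130
299 = 2*130 + 39
130 = 3*39 + 13
39 = 3*13 + 0
gcd(5993, 7748) = 13.
Working backward:
13 = 130 − 3·39
13 = −3·299 + 7·130
13 = 7·728 − 17·299
13 = −17·1755 + 41·728
13 = 41·5993 − 140·1755
13 = −140·7748 + 181·5993
So 13 = (-140)·7748 + (181)·5993.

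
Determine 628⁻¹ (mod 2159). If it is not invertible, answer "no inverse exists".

Run Euclid on (2159, 628):
2159 = 3×628 + 275
628 = 2×275 + 78
275 = 3×78 + 41
78 = 1×41 + 37
41 = 1×37 + 4
37 = 9×4 + 1
4 = 4×1 + 0
gcd = 1, so the inverse exists. Back-substitute:
1 = 37 − 9·4
1 = −9·41 + 10·37
1 = 10·78 − 19·41
1 = −19·275 + 67·78
1 = 67·628 − 153·275
1 = −153·2159 + 526·628
So 628·526 ≡ 1 (mod 2159).

526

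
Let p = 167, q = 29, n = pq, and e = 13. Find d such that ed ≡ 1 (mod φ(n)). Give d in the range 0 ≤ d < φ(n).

φ(n) = (p−1)(q−1) = 166·28 = 4648.
Need d with 13·d ≡ 1 (mod 4648). Apply the extended Euclidean algorithm:
4648 = 357×13 + 7
13 = 1×7 + 6
7 = 1×6 + 1
6 = 6×1 + 0
Back-substitute:
1 = 7 − 6
1 = −13 + 2·7
1 = 2·4648 − 715·13
So 13·(-715) ≡ 1 (mod 4648), hence d ≡ -715 ≡ 3933 (mod 4648).

3933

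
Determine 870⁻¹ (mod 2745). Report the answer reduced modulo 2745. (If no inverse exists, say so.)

Compute gcd(870, 2745):
2745 = 3*870 + 135
870 = 6*135 + 60
135 = 2*60 + 15
60 = 4*15 + 0
Since gcd = 15 > 1, 870 is not a unit mod 2745.

no inverse exists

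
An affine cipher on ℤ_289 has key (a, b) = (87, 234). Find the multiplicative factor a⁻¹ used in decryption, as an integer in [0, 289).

196

Run Euclid on (289, 87):
289 = 3*87 + 28
87 = 3*28 + 3
28 = 9*3 + 1
3 = 3*1 + 0
Since gcd(87, 289) = 1, back-substitute to write 1 as a combination:
1 = 28 − 9·3
1 = −9·87 + 28·28
1 = 28·289 − 93·87
Thus 87·(-93) ≡ 1 (mod 289); reducing, -93 mod 289 = 196.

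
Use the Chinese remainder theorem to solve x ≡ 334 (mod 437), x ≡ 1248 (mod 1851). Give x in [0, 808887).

Write x = 334 + 437·k. Then 437·k ≡ 1248 − 334 ≡ 914 (mod 1851).
Need 437⁻¹ mod 1851. Extended Euclid on (1851, 437):
1851 = 4·437 + 103
437 = 4·103 + 25
103 = 4·25 + 3
25 = 8·3 + 1
3 = 3·1 + 0
Back-substitute:
1 = 25 − 8·3
1 = −8·103 + 33·25
1 = 33·437 − 140·103
1 = −140·1851 + 593·437
437⁻¹ ≡ 593 (mod 1851), so k ≡ 593·914 ≡ 1510 (mod 1851).
x = 334 + 437·1510 = 660204.

660204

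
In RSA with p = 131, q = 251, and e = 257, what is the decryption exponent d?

12393

φ(n) = (p−1)(q−1) = 130·250 = 32500.
Need d with 257·d ≡ 1 (mod 32500). Apply the extended Euclidean algorithm:
32500 = 126*257 + 118
257 = 2*118 + 21
118 = 5*21 + 13
21 = 1*13 + 8
13 = 1*8 + 5
8 = 1*5 + 3
5 = 1*3 + 2
3 = 1*2 + 1
2 = 2*1 + 0
Back-substitute:
1 = 3 − 2
1 = −5 + 2·3
1 = 2·8 − 3·5
1 = −3·13 + 5·8
1 = 5·21 − 8·13
1 = −8·118 + 45·21
1 = 45·257 − 98·118
1 = −98·32500 + 12393·257
So 257·12393 ≡ 1 (mod 32500), hence d = 12393.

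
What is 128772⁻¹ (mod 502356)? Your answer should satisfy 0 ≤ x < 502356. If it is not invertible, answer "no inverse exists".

Euclidean algorithm on 502356, 128772:
502356 = 3×128772 + 116040
128772 = 1×116040 + 12732
116040 = 9×12732 + 1452
12732 = 8×1452 + 1116
1452 = 1×1116 + 336
1116 = 3×336 + 108
336 = 3×108 + 12
108 = 9×12 + 0
gcd(128772, 502356) = 12 ≠ 1, so 128772 has no multiplicative inverse modulo 502356.

no inverse exists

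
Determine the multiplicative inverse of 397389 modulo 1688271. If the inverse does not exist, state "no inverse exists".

Euclidean algorithm on 1688271, 397389:
1688271 = 4·397389 + 98715
397389 = 4·98715 + 2529
98715 = 39·2529 + 84
2529 = 30·84 + 9
84 = 9·9 + 3
9 = 3·3 + 0
Since gcd = 3 > 1, 397389 is not a unit mod 1688271.

no inverse exists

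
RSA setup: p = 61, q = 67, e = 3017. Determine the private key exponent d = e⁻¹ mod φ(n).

2633

φ(n) = (p−1)(q−1) = 60·66 = 3960.
Need d with 3017·d ≡ 1 (mod 3960). Apply the extended Euclidean algorithm:
3960 = 1·3017 + 943
3017 = 3·943 + 188
943 = 5·188 + 3
188 = 62·3 + 2
3 = 1·2 + 1
2 = 2·1 + 0
Back-substitute:
1 = 3 − 2
1 = −188 + 63·3
1 = 63·943 − 316·188
1 = −316·3017 + 1011·943
1 = 1011·3960 − 1327·3017
So 3017·(-1327) ≡ 1 (mod 3960), hence d ≡ -1327 ≡ 2633 (mod 3960).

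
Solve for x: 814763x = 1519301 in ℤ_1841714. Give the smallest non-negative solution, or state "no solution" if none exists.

First find gcd(814763, 1841714):
1841714 = 2*814763 + 212188
814763 = 3*212188 + 178199
212188 = 1*178199 + 33989
178199 = 5*33989 + 8254
33989 = 4*8254 + 973
8254 = 8*973 + 470
973 = 2*470 + 33
470 = 14*33 + 8
33 = 4*8 + 1
8 = 8*1 + 0
gcd = 1, so a unique solution mod 1841714 exists.
Back-substitute for the Bézout coefficients:
1 = 33 − 4·8
1 = −4·470 + 57·33
1 = 57·973 − 118·470
1 = −118·8254 + 1001·973
1 = 1001·33989 − 4122·8254
1 = −4122·178199 + 21611·33989
1 = 21611·212188 − 25733·178199
1 = −25733·814763 + 98810·212188
1 = 98810·1841714 − 223353·814763
So 814763·(-223353) ≡ 1 (mod 1841714), giving 814763⁻¹ ≡ 1618361.
x ≡ 814763⁻¹·1519301 ≡ 1618361·1519301 ≡ 893389 (mod 1841714).

893389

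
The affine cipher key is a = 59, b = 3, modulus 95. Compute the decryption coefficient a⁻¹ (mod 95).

29

gcd(95, 59) by repeated division:
95 = 1·59 + 36
59 = 1·36 + 23
36 = 1·23 + 13
23 = 1·13 + 10
13 = 1·10 + 3
10 = 3·3 + 1
3 = 3·1 + 0
gcd = 1, so the inverse exists. Back-substitute:
1 = 10 − 3·3
1 = −3·13 + 4·10
1 = 4·23 − 7·13
1 = −7·36 + 11·23
1 = 11·59 − 18·36
1 = −18·95 + 29·59
So 59·29 ≡ 1 (mod 95).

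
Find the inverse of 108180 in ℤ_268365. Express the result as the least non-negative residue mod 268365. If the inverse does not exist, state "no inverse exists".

Euclidean algorithm on 268365, 108180:
268365 = 2·108180 + 52005
108180 = 2·52005 + 4170
52005 = 12·4170 + 1965
4170 = 2·1965 + 240
1965 = 8·240 + 45
240 = 5·45 + 15
45 = 3·15 + 0
Since gcd = 15 > 1, 108180 is not a unit mod 268365.

no inverse exists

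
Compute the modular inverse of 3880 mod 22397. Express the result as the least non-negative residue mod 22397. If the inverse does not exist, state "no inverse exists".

Run Euclid on (22397, 3880):
22397 = 5*3880 + 2997
3880 = 1*2997 + 883
2997 = 3*883 + 348
883 = 2*348 + 187
348 = 1*187 + 161
187 = 1*161 + 26
161 = 6*26 + 5
26 = 5*5 + 1
5 = 5*1 + 0
Since gcd(3880, 22397) = 1, back-substitute to write 1 as a combination:
1 = 26 − 5·5
1 = −5·161 + 31·26
1 = 31·187 − 36·161
1 = −36·348 + 67·187
1 = 67·883 − 170·348
1 = −170·2997 + 577·883
1 = 577·3880 − 747·2997
1 = −747·22397 + 4312·3880
So 3880·4312 ≡ 1 (mod 22397).

4312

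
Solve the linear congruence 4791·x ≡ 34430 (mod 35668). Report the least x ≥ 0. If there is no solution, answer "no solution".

774

First find gcd(4791, 35668):
35668 = 7·4791 + 2131
4791 = 2·2131 + 529
2131 = 4·529 + 15
529 = 35·15 + 4
15 = 3·4 + 3
4 = 1·3 + 1
3 = 3·1 + 0
gcd = 1, so a unique solution mod 35668 exists.
Back-substitute for the Bézout coefficients:
1 = 4 − 3
1 = −15 + 4·4
1 = 4·529 − 141·15
1 = −141·2131 + 568·529
1 = 568·4791 − 1277·2131
1 = −1277·35668 + 9507·4791
So 4791·(9507) ≡ 1 (mod 35668), giving 4791⁻¹ ≡ 9507.
x ≡ 4791⁻¹·34430 ≡ 9507·34430 ≡ 774 (mod 35668).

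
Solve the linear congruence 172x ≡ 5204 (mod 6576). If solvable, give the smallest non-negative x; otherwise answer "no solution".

1139

First find gcd(172, 6576):
6576 = 38·172 + 40
172 = 4·40 + 12
40 = 3·12 + 4
12 = 3·4 + 0
gcd = 4 and 4 | 5204, so solutions exist. Divide through by 4: 43x ≡ 1301 (mod 1644).
Now find 43⁻¹ mod 1644:
1644 = 38*43 + 10
43 = 4*10 + 3
10 = 3*3 + 1
3 = 3*1 + 0
Back-substitute:
1 = 10 − 3·3
1 = −3·43 + 13·10
1 = 13·1644 − 497·43
So 43·(-497) ≡ 1 (mod 1644), i.e. 43⁻¹ ≡ 1147.
Then x ≡ 1147·1301 ≡ 1139 (mod 1644); the smallest non-negative solution is x = 1139.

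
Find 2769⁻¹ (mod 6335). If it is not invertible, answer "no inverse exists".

4944

Extended Euclidean algorithm:
6335 = 2·2769 + 797
2769 = 3·797 + 378
797 = 2·378 + 41
378 = 9·41 + 9
41 = 4·9 + 5
9 = 1·5 + 4
5 = 1·4 + 1
4 = 4·1 + 0
The gcd is 1. Working backward:
1 = 5 − 4
1 = −9 + 2·5
1 = 2·41 − 9·9
1 = −9·378 + 83·41
1 = 83·797 − 175·378
1 = −175·2769 + 608·797
1 = 608·6335 − 1391·2769
Hence 2769⁻¹ ≡ -1391 ≡ 4944 (mod 6335).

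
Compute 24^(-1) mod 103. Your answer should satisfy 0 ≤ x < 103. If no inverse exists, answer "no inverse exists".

gcd(103, 24) by repeated division:
103 = 4×24 + 7
24 = 3×7 + 3
7 = 2×3 + 1
3 = 3×1 + 0
The gcd is 1. Working backward:
1 = 7 − 2·3
1 = −2·24 + 7·7
1 = 7·103 − 30·24
Thus 24·(-30) ≡ 1 (mod 103); reducing, -30 mod 103 = 73.

73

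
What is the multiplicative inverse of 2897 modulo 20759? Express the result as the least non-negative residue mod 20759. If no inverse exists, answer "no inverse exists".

Extended Euclidean algorithm:
20759 = 7·2897 + 480
2897 = 6·480 + 17
480 = 28·17 + 4
17 = 4·4 + 1
4 = 4·1 + 0
The gcd is 1. Working backward:
1 = 17 − 4·4
1 = −4·480 + 113·17
1 = 113·2897 − 682·480
1 = −682·20759 + 4887·2897
So 2897·4887 ≡ 1 (mod 20759).

4887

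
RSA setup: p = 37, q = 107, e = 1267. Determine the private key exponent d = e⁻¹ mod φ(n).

3307

φ(n) = (p−1)(q−1) = 36·106 = 3816.
Need d with 1267·d ≡ 1 (mod 3816). Apply the extended Euclidean algorithm:
3816 = 3×1267 + 15
1267 = 84×15 + 7
15 = 2×7 + 1
7 = 7×1 + 0
Back-substitute:
1 = 15 − 2·7
1 = −2·1267 + 169·15
1 = 169·3816 − 509·1267
So 1267·(-509) ≡ 1 (mod 3816), hence d ≡ -509 ≡ 3307 (mod 3816).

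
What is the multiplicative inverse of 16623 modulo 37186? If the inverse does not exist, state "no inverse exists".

Apply the Euclidean algorithm to 37186 and 16623:
37186 = 2·16623 + 3940
16623 = 4·3940 + 863
3940 = 4·863 + 488
863 = 1·488 + 375
488 = 1·375 + 113
375 = 3·113 + 36
113 = 3·36 + 5
36 = 7·5 + 1
5 = 5·1 + 0
The gcd is 1. Working backward:
1 = 36 − 7·5
1 = −7·113 + 22·36
1 = 22·375 − 73·113
1 = −73·488 + 95·375
1 = 95·863 − 168·488
1 = −168·3940 + 767·863
1 = 767·16623 − 3236·3940
1 = −3236·37186 + 7239·16623
So 16623·7239 ≡ 1 (mod 37186).

7239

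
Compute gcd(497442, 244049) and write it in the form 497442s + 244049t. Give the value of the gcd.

Repeated division:
497442 = 2×244049 + 9344
244049 = 26×9344 + 1105
9344 = 8×1105 + 504
1105 = 2×504 + 97
504 = 5×97 + 19
97 = 5×19 + 2
19 = 9×2 + 1
2 = 2×1 + 0
gcd(497442, 244049) = 1.
Working backward:
1 = 19 − 9·2
1 = −9·97 + 46·19
1 = 46·504 − 239·97
1 = −239·1105 + 524·504
1 = 524·9344 − 4431·1105
1 = −4431·244049 + 115730·9344
1 = 115730·497442 − 235891·244049
So 1 = (115730)·497442 + (-235891)·244049.

1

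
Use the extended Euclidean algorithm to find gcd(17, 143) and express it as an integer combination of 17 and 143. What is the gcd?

Repeated division:
143 = 8*17 + 7
17 = 2*7 + 3
7 = 2*3 + 1
3 = 3*1 + 0
gcd(17, 143) = 1.
Working backward:
1 = 7 − 2·3
1 = −2·17 + 5·7
1 = 5·143 − 42·17
So 1 = (5)·143 + (-42)·17.

1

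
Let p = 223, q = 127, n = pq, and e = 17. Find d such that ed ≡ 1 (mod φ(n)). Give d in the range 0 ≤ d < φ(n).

φ(n) = (p−1)(q−1) = 222·126 = 27972.
Need d with 17·d ≡ 1 (mod 27972). Apply the extended Euclidean algorithm:
27972 = 1645·17 + 7
17 = 2·7 + 3
7 = 2·3 + 1
3 = 3·1 + 0
Back-substitute:
1 = 7 − 2·3
1 = −2·17 + 5·7
1 = 5·27972 − 8227·17
So 17·(-8227) ≡ 1 (mod 27972), hence d ≡ -8227 ≡ 19745 (mod 27972).

19745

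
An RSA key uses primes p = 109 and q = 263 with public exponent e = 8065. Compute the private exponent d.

φ(n) = (p−1)(q−1) = 108·262 = 28296.
Need d with 8065·d ≡ 1 (mod 28296). Apply the extended Euclidean algorithm:
28296 = 3*8065 + 4101
8065 = 1*4101 + 3964
4101 = 1*3964 + 137
3964 = 28*137 + 128
137 = 1*128 + 9
128 = 14*9 + 2
9 = 4*2 + 1
2 = 2*1 + 0
Back-substitute:
1 = 9 − 4·2
1 = −4·128 + 57·9
1 = 57·137 − 61·128
1 = −61·3964 + 1765·137
1 = 1765·4101 − 1826·3964
1 = −1826·8065 + 3591·4101
1 = 3591·28296 − 12599·8065
So 8065·(-12599) ≡ 1 (mod 28296), hence d ≡ -12599 ≡ 15697 (mod 28296).

15697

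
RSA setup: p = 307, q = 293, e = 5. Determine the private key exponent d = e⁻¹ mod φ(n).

35741

φ(n) = (p−1)(q−1) = 306·292 = 89352.
Need d with 5·d ≡ 1 (mod 89352). Apply the extended Euclidean algorithm:
89352 = 17870·5 + 2
5 = 2·2 + 1
2 = 2·1 + 0
Back-substitute:
1 = 5 − 2·2
1 = −2·89352 + 35741·5
So 5·35741 ≡ 1 (mod 89352), hence d = 35741.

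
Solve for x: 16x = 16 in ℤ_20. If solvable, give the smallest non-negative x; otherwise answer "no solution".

1

First find gcd(16, 20):
20 = 1·16 + 4
16 = 4·4 + 0
gcd = 4 and 4 | 16, so solutions exist. Divide through by 4: 4x ≡ 4 (mod 5).
Now find 4⁻¹ mod 5:
5 = 1×4 + 1
4 = 4×1 + 0
Back-substitute:
1 = 5 − 4
So 4·(-1) ≡ 1 (mod 5), i.e. 4⁻¹ ≡ 4.
Then x ≡ 4·4 ≡ 1 (mod 5); the smallest non-negative solution is x = 1.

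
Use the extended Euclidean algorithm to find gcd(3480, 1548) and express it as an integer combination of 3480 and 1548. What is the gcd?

Repeated division:
3480 = 2·1548 + 384
1548 = 4·384 + 12
384 = 32·12 + 0
gcd(3480, 1548) = 12.
Back-substituting:
12 = 1548 − 4·384
12 = −4·3480 + 9·1548
So 12 = (-4)·3480 + (9)·1548.

12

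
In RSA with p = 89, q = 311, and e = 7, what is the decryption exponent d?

φ(n) = (p−1)(q−1) = 88·310 = 27280.
Need d with 7·d ≡ 1 (mod 27280). Apply the extended Euclidean algorithm:
27280 = 3897·7 + 1
7 = 7·1 + 0
Back-substitute:
1 = 27280 − 3897·7
So 7·(-3897) ≡ 1 (mod 27280), hence d ≡ -3897 ≡ 23383 (mod 27280).

23383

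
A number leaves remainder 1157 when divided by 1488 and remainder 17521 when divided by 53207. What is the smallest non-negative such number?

43221605

Write x = 1157 + 1488·k. Then 1488·k ≡ 17521 − 1157 ≡ 16364 (mod 53207).
Need 1488⁻¹ mod 53207. Extended Euclid on (53207, 1488):
53207 = 35×1488 + 1127
1488 = 1×1127 + 361
1127 = 3×361 + 44
361 = 8×44 + 9
44 = 4×9 + 8
9 = 1×8 + 1
8 = 8×1 + 0
Back-substitute:
1 = 9 − 8
1 = −44 + 5·9
1 = 5·361 − 41·44
1 = −41·1127 + 128·361
1 = 128·1488 − 169·1127
1 = −169·53207 + 6043·1488
1488⁻¹ ≡ 6043 (mod 53207), so k ≡ 6043·16364 ≡ 29046 (mod 53207).
x = 1157 + 1488·29046 = 43221605.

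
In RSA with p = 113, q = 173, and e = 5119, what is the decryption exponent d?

2559

φ(n) = (p−1)(q−1) = 112·172 = 19264.
Need d with 5119·d ≡ 1 (mod 19264). Apply the extended Euclidean algorithm:
19264 = 3·5119 + 3907
5119 = 1·3907 + 1212
3907 = 3·1212 + 271
1212 = 4·271 + 128
271 = 2·128 + 15
128 = 8·15 + 8
15 = 1·8 + 7
8 = 1·7 + 1
7 = 7·1 + 0
Back-substitute:
1 = 8 − 7
1 = −15 + 2·8
1 = 2·128 − 17·15
1 = −17·271 + 36·128
1 = 36·1212 − 161·271
1 = −161·3907 + 519·1212
1 = 519·5119 − 680·3907
1 = −680·19264 + 2559·5119
So 5119·2559 ≡ 1 (mod 19264), hence d = 2559.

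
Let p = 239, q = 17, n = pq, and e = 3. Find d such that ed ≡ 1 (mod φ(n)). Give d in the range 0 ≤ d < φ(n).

φ(n) = (p−1)(q−1) = 238·16 = 3808.
Need d with 3·d ≡ 1 (mod 3808). Apply the extended Euclidean algorithm:
3808 = 1269*3 + 1
3 = 3*1 + 0
Back-substitute:
1 = 3808 − 1269·3
So 3·(-1269) ≡ 1 (mod 3808), hence d ≡ -1269 ≡ 2539 (mod 3808).

2539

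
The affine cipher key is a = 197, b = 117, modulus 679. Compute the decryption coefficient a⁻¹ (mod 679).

Extended Euclidean algorithm:
679 = 3×197 + 88
197 = 2×88 + 21
88 = 4×21 + 4
21 = 5×4 + 1
4 = 4×1 + 0
gcd = 1, so the inverse exists. Back-substitute:
1 = 21 − 5·4
1 = −5·88 + 21·21
1 = 21·197 − 47·88
1 = −47·679 + 162·197
So 197·162 ≡ 1 (mod 679).

162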